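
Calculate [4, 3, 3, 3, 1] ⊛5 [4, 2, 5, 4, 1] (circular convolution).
Use y[k] = Σ_j s[j]·t[(k-j) mod 5]. y[0] = 4×4 + 3×1 + 3×4 + 3×5 + 1×2 = 48; y[1] = 4×2 + 3×4 + 3×1 + 3×4 + 1×5 = 40; y[2] = 4×5 + 3×2 + 3×4 + 3×1 + 1×4 = 45; y[3] = 4×4 + 3×5 + 3×2 + 3×4 + 1×1 = 50; y[4] = 4×1 + 3×4 + 3×5 + 3×2 + 1×4 = 41. Result: [48, 40, 45, 50, 41]

[48, 40, 45, 50, 41]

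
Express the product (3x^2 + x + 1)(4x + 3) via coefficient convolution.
Ascending coefficients: a = [1, 1, 3], b = [3, 4]. c[0] = 1×3 = 3; c[1] = 1×4 + 1×3 = 7; c[2] = 1×4 + 3×3 = 13; c[3] = 3×4 = 12. Result coefficients: [3, 7, 13, 12] → 12x^3 + 13x^2 + 7x + 3

12x^3 + 13x^2 + 7x + 3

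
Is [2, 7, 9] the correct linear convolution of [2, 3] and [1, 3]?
Recompute linear convolution of [2, 3] and [1, 3]: y[0] = 2×1 = 2; y[1] = 2×3 + 3×1 = 9; y[2] = 3×3 = 9 → [2, 9, 9]. Compare to given [2, 7, 9]: they differ at index 1: given 7, correct 9, so answer: No

No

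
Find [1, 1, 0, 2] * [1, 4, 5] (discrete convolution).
y[0] = 1×1 = 1; y[1] = 1×4 + 1×1 = 5; y[2] = 1×5 + 1×4 + 0×1 = 9; y[3] = 1×5 + 0×4 + 2×1 = 7; y[4] = 0×5 + 2×4 = 8; y[5] = 2×5 = 10

[1, 5, 9, 7, 8, 10]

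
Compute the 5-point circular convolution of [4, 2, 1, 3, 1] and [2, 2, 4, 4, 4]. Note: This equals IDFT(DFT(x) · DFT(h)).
Either evaluate y[k] = Σ_j x[j]·h[(k-j) mod 5] directly, or use IDFT(DFT(x) · DFT(h)). y[0] = 4×2 + 2×4 + 1×4 + 3×4 + 1×2 = 34; y[1] = 4×2 + 2×2 + 1×4 + 3×4 + 1×4 = 32; y[2] = 4×4 + 2×2 + 1×2 + 3×4 + 1×4 = 38; y[3] = 4×4 + 2×4 + 1×2 + 3×2 + 1×4 = 36; y[4] = 4×4 + 2×4 + 1×4 + 3×2 + 1×2 = 36. Result: [34, 32, 38, 36, 36]

[34, 32, 38, 36, 36]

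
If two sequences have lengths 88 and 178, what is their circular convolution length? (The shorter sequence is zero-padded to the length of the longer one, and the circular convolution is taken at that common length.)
Circular convolution (zero-padding the shorter input) has length max(m, n) = max(88, 178) = 178

178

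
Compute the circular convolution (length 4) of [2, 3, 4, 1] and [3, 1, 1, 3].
Use y[k] = Σ_j s[j]·t[(k-j) mod 4]. y[0] = 2×3 + 3×3 + 4×1 + 1×1 = 20; y[1] = 2×1 + 3×3 + 4×3 + 1×1 = 24; y[2] = 2×1 + 3×1 + 4×3 + 1×3 = 20; y[3] = 2×3 + 3×1 + 4×1 + 1×3 = 16. Result: [20, 24, 20, 16]

[20, 24, 20, 16]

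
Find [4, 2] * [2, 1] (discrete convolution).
y[0] = 4×2 = 8; y[1] = 4×1 + 2×2 = 8; y[2] = 2×1 = 2

[8, 8, 2]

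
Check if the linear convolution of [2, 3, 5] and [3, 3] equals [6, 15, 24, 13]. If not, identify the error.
Recompute linear convolution of [2, 3, 5] and [3, 3]: y[0] = 2×3 = 6; y[1] = 2×3 + 3×3 = 15; y[2] = 3×3 + 5×3 = 24; y[3] = 5×3 = 15 → [6, 15, 24, 15]. Compare to given [6, 15, 24, 13]: they differ at index 3: given 13, correct 15, so answer: No

No. Error at index 3: given 13, correct 15.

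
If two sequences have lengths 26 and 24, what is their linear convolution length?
Linear/full convolution length: m + n - 1 = 26 + 24 - 1 = 49

49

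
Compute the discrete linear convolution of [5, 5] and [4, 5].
y[0] = 5×4 = 20; y[1] = 5×5 + 5×4 = 45; y[2] = 5×5 = 25

[20, 45, 25]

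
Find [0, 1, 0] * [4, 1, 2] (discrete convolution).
y[0] = 0×4 = 0; y[1] = 0×1 + 1×4 = 4; y[2] = 0×2 + 1×1 + 0×4 = 1; y[3] = 1×2 + 0×1 = 2; y[4] = 0×2 = 0

[0, 4, 1, 2, 0]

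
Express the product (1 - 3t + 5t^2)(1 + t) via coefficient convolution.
Ascending coefficients: a = [1, -3, 5], b = [1, 1]. c[0] = 1×1 = 1; c[1] = 1×1 + -3×1 = -2; c[2] = -3×1 + 5×1 = 2; c[3] = 5×1 = 5. Result coefficients: [1, -2, 2, 5] → 1 - 2t + 2t^2 + 5t^3

1 - 2t + 2t^2 + 5t^3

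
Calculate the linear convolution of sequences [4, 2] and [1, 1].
y[0] = 4×1 = 4; y[1] = 4×1 + 2×1 = 6; y[2] = 2×1 = 2

[4, 6, 2]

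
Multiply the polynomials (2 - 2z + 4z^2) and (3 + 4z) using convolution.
Ascending coefficients: a = [2, -2, 4], b = [3, 4]. c[0] = 2×3 = 6; c[1] = 2×4 + -2×3 = 2; c[2] = -2×4 + 4×3 = 4; c[3] = 4×4 = 16. Result coefficients: [6, 2, 4, 16] → 6 + 2z + 4z^2 + 16z^3

6 + 2z + 4z^2 + 16z^3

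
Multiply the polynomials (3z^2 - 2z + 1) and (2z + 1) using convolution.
Ascending coefficients: a = [1, -2, 3], b = [1, 2]. c[0] = 1×1 = 1; c[1] = 1×2 + -2×1 = 0; c[2] = -2×2 + 3×1 = -1; c[3] = 3×2 = 6. Result coefficients: [1, 0, -1, 6] → 6z^3 - z^2 + 1

6z^3 - z^2 + 1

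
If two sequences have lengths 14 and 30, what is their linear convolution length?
Linear/full convolution length: m + n - 1 = 14 + 30 - 1 = 43

43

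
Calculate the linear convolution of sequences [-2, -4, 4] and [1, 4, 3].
y[0] = -2×1 = -2; y[1] = -2×4 + -4×1 = -12; y[2] = -2×3 + -4×4 + 4×1 = -18; y[3] = -4×3 + 4×4 = 4; y[4] = 4×3 = 12

[-2, -12, -18, 4, 12]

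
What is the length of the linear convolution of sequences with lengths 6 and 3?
Linear/full convolution length: m + n - 1 = 6 + 3 - 1 = 8

8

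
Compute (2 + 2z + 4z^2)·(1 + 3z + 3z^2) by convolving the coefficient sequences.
Ascending coefficients: a = [2, 2, 4], b = [1, 3, 3]. c[0] = 2×1 = 2; c[1] = 2×3 + 2×1 = 8; c[2] = 2×3 + 2×3 + 4×1 = 16; c[3] = 2×3 + 4×3 = 18; c[4] = 4×3 = 12. Result coefficients: [2, 8, 16, 18, 12] → 2 + 8z + 16z^2 + 18z^3 + 12z^4

2 + 8z + 16z^2 + 18z^3 + 12z^4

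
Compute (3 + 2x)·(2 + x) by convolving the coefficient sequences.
Ascending coefficients: a = [3, 2], b = [2, 1]. c[0] = 3×2 = 6; c[1] = 3×1 + 2×2 = 7; c[2] = 2×1 = 2. Result coefficients: [6, 7, 2] → 6 + 7x + 2x^2

6 + 7x + 2x^2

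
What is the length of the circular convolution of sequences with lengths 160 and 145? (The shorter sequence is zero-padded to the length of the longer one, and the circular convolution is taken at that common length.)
Circular convolution (zero-padding the shorter input) has length max(m, n) = max(160, 145) = 160

160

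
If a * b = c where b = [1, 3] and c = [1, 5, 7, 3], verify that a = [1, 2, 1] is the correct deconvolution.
Forward-compute [1, 2, 1] * [1, 3]: c[0] = 1×1 = 1; c[1] = 1×3 + 2×1 = 5; c[2] = 2×3 + 1×1 = 7; c[3] = 1×3 = 3 → [1, 5, 7, 3]. Matches given c = [1, 5, 7, 3], so verified.

Verified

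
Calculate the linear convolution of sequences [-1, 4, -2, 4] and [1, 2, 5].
y[0] = -1×1 = -1; y[1] = -1×2 + 4×1 = 2; y[2] = -1×5 + 4×2 + -2×1 = 1; y[3] = 4×5 + -2×2 + 4×1 = 20; y[4] = -2×5 + 4×2 = -2; y[5] = 4×5 = 20

[-1, 2, 1, 20, -2, 20]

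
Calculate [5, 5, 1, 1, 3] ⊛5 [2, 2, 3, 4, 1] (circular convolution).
Use y[k] = Σ_j s[j]·t[(k-j) mod 5]. y[0] = 5×2 + 5×1 + 1×4 + 1×3 + 3×2 = 28; y[1] = 5×2 + 5×2 + 1×1 + 1×4 + 3×3 = 34; y[2] = 5×3 + 5×2 + 1×2 + 1×1 + 3×4 = 40; y[3] = 5×4 + 5×3 + 1×2 + 1×2 + 3×1 = 42; y[4] = 5×1 + 5×4 + 1×3 + 1×2 + 3×2 = 36. Result: [28, 34, 40, 42, 36]

[28, 34, 40, 42, 36]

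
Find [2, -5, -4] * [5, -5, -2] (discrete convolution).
y[0] = 2×5 = 10; y[1] = 2×-5 + -5×5 = -35; y[2] = 2×-2 + -5×-5 + -4×5 = 1; y[3] = -5×-2 + -4×-5 = 30; y[4] = -4×-2 = 8

[10, -35, 1, 30, 8]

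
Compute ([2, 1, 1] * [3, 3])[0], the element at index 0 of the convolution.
Use y[k] = Σ_i a[i]·b[k-i] at k=0. y[0] = 2×3 = 6

6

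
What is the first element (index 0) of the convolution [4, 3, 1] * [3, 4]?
Use y[k] = Σ_i a[i]·b[k-i] at k=0. y[0] = 4×3 = 12

12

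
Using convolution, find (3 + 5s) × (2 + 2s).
Ascending coefficients: a = [3, 5], b = [2, 2]. c[0] = 3×2 = 6; c[1] = 3×2 + 5×2 = 16; c[2] = 5×2 = 10. Result coefficients: [6, 16, 10] → 6 + 16s + 10s^2

6 + 16s + 10s^2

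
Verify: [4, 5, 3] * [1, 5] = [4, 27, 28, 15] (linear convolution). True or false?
Recompute linear convolution of [4, 5, 3] and [1, 5]: y[0] = 4×1 = 4; y[1] = 4×5 + 5×1 = 25; y[2] = 5×5 + 3×1 = 28; y[3] = 3×5 = 15 → [4, 25, 28, 15]. Compare to given [4, 27, 28, 15]: they differ at index 1: given 27, correct 25, so answer: No

No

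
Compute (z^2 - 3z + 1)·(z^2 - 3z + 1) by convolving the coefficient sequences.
Ascending coefficients: a = [1, -3, 1], b = [1, -3, 1]. c[0] = 1×1 = 1; c[1] = 1×-3 + -3×1 = -6; c[2] = 1×1 + -3×-3 + 1×1 = 11; c[3] = -3×1 + 1×-3 = -6; c[4] = 1×1 = 1. Result coefficients: [1, -6, 11, -6, 1] → z^4 - 6z^3 + 11z^2 - 6z + 1

z^4 - 6z^3 + 11z^2 - 6z + 1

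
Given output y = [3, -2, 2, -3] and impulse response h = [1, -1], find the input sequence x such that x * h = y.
Deconvolve y=[3, -2, 2, -3] by h=[1, -1]. Since h[0]=1, solve forward: x[0] = y[0] / 1 = 3; x[1] = (y[1] - 3×-1) / 1 = 1; x[2] = (y[2] - 1×-1) / 1 = 3. So x = [3, 1, 3]. Check by forward convolution: y[0] = 3×1 = 3; y[1] = 3×-1 + 1×1 = -2; y[2] = 1×-1 + 3×1 = 2; y[3] = 3×-1 = -3

[3, 1, 3]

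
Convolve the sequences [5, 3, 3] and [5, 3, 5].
y[0] = 5×5 = 25; y[1] = 5×3 + 3×5 = 30; y[2] = 5×5 + 3×3 + 3×5 = 49; y[3] = 3×5 + 3×3 = 24; y[4] = 3×5 = 15

[25, 30, 49, 24, 15]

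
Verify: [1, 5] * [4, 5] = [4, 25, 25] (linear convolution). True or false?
Recompute linear convolution of [1, 5] and [4, 5]: y[0] = 1×4 = 4; y[1] = 1×5 + 5×4 = 25; y[2] = 5×5 = 25 → [4, 25, 25]. Given [4, 25, 25] matches, so answer: Yes

Yes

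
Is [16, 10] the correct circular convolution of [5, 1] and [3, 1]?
Recompute circular convolution of [5, 1] and [3, 1]: y[0] = 5×3 + 1×1 = 16; y[1] = 5×1 + 1×3 = 8 → [16, 8]. Compare to given [16, 10]: they differ at index 1: given 10, correct 8, so answer: No

No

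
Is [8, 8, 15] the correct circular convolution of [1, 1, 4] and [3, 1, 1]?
Recompute circular convolution of [1, 1, 4] and [3, 1, 1]: y[0] = 1×3 + 1×1 + 4×1 = 8; y[1] = 1×1 + 1×3 + 4×1 = 8; y[2] = 1×1 + 1×1 + 4×3 = 14 → [8, 8, 14]. Compare to given [8, 8, 15]: they differ at index 2: given 15, correct 14, so answer: No

No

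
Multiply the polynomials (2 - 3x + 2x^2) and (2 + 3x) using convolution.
Ascending coefficients: a = [2, -3, 2], b = [2, 3]. c[0] = 2×2 = 4; c[1] = 2×3 + -3×2 = 0; c[2] = -3×3 + 2×2 = -5; c[3] = 2×3 = 6. Result coefficients: [4, 0, -5, 6] → 4 - 5x^2 + 6x^3

4 - 5x^2 + 6x^3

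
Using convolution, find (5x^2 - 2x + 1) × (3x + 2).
Ascending coefficients: a = [1, -2, 5], b = [2, 3]. c[0] = 1×2 = 2; c[1] = 1×3 + -2×2 = -1; c[2] = -2×3 + 5×2 = 4; c[3] = 5×3 = 15. Result coefficients: [2, -1, 4, 15] → 15x^3 + 4x^2 - x + 2

15x^3 + 4x^2 - x + 2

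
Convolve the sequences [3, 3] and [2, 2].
y[0] = 3×2 = 6; y[1] = 3×2 + 3×2 = 12; y[2] = 3×2 = 6

[6, 12, 6]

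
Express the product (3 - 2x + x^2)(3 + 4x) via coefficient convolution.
Ascending coefficients: a = [3, -2, 1], b = [3, 4]. c[0] = 3×3 = 9; c[1] = 3×4 + -2×3 = 6; c[2] = -2×4 + 1×3 = -5; c[3] = 1×4 = 4. Result coefficients: [9, 6, -5, 4] → 9 + 6x - 5x^2 + 4x^3

9 + 6x - 5x^2 + 4x^3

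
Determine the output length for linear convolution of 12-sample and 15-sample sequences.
Linear/full convolution length: m + n - 1 = 12 + 15 - 1 = 26

26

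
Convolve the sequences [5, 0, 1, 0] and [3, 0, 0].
y[0] = 5×3 = 15; y[1] = 5×0 + 0×3 = 0; y[2] = 5×0 + 0×0 + 1×3 = 3; y[3] = 0×0 + 1×0 + 0×3 = 0; y[4] = 1×0 + 0×0 = 0; y[5] = 0×0 = 0

[15, 0, 3, 0, 0, 0]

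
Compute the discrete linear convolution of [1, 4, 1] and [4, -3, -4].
y[0] = 1×4 = 4; y[1] = 1×-3 + 4×4 = 13; y[2] = 1×-4 + 4×-3 + 1×4 = -12; y[3] = 4×-4 + 1×-3 = -19; y[4] = 1×-4 = -4

[4, 13, -12, -19, -4]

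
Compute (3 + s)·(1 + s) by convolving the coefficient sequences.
Ascending coefficients: a = [3, 1], b = [1, 1]. c[0] = 3×1 = 3; c[1] = 3×1 + 1×1 = 4; c[2] = 1×1 = 1. Result coefficients: [3, 4, 1] → 3 + 4s + s^2

3 + 4s + s^2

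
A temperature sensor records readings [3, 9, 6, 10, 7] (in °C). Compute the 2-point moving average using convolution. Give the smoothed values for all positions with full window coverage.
2-point moving average kernel = [1, 1]. Apply in 'valid' mode (full window coverage): avg[0] = (3 + 9) / 2 = 6.0; avg[1] = (9 + 6) / 2 = 7.5; avg[2] = (6 + 10) / 2 = 8.0; avg[3] = (10 + 7) / 2 = 8.5. Smoothed values: [6.0, 7.5, 8.0, 8.5]

[6.0, 7.5, 8.0, 8.5]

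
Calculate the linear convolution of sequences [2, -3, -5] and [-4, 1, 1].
y[0] = 2×-4 = -8; y[1] = 2×1 + -3×-4 = 14; y[2] = 2×1 + -3×1 + -5×-4 = 19; y[3] = -3×1 + -5×1 = -8; y[4] = -5×1 = -5

[-8, 14, 19, -8, -5]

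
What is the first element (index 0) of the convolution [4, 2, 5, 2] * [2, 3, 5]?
Use y[k] = Σ_i a[i]·b[k-i] at k=0. y[0] = 4×2 = 8

8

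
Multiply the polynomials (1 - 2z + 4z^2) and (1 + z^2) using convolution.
Ascending coefficients: a = [1, -2, 4], b = [1, 0, 1]. c[0] = 1×1 = 1; c[1] = 1×0 + -2×1 = -2; c[2] = 1×1 + -2×0 + 4×1 = 5; c[3] = -2×1 + 4×0 = -2; c[4] = 4×1 = 4. Result coefficients: [1, -2, 5, -2, 4] → 1 - 2z + 5z^2 - 2z^3 + 4z^4

1 - 2z + 5z^2 - 2z^3 + 4z^4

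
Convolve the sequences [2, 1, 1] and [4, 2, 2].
y[0] = 2×4 = 8; y[1] = 2×2 + 1×4 = 8; y[2] = 2×2 + 1×2 + 1×4 = 10; y[3] = 1×2 + 1×2 = 4; y[4] = 1×2 = 2

[8, 8, 10, 4, 2]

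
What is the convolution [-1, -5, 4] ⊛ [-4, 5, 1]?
y[0] = -1×-4 = 4; y[1] = -1×5 + -5×-4 = 15; y[2] = -1×1 + -5×5 + 4×-4 = -42; y[3] = -5×1 + 4×5 = 15; y[4] = 4×1 = 4

[4, 15, -42, 15, 4]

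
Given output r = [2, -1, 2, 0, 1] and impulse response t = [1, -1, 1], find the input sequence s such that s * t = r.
Deconvolve r=[2, -1, 2, 0, 1] by t=[1, -1, 1]. Since t[0]=1, solve forward: s[0] = r[0] / 1 = 2; s[1] = (r[1] - 2×-1) / 1 = 1; s[2] = (r[2] - 1×-1 - 2×1) / 1 = 1. So s = [2, 1, 1]. Check by forward convolution: r[0] = 2×1 = 2; r[1] = 2×-1 + 1×1 = -1; r[2] = 2×1 + 1×-1 + 1×1 = 2; r[3] = 1×1 + 1×-1 = 0; r[4] = 1×1 = 1

[2, 1, 1]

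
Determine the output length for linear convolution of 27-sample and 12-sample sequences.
Linear/full convolution length: m + n - 1 = 27 + 12 - 1 = 38

38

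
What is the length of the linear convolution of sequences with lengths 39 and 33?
Linear/full convolution length: m + n - 1 = 39 + 33 - 1 = 71

71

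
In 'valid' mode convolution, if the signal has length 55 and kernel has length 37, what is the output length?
'Valid' mode counts only positions where the kernel fully overlaps the signal: m - n + 1 = 55 - 37 + 1 = 19

19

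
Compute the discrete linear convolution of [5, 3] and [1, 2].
y[0] = 5×1 = 5; y[1] = 5×2 + 3×1 = 13; y[2] = 3×2 = 6

[5, 13, 6]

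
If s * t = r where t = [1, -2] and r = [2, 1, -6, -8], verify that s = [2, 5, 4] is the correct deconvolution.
Forward-compute [2, 5, 4] * [1, -2]: r[0] = 2×1 = 2; r[1] = 2×-2 + 5×1 = 1; r[2] = 5×-2 + 4×1 = -6; r[3] = 4×-2 = -8 → [2, 1, -6, -8]. Matches given r = [2, 1, -6, -8], so verified.

Verified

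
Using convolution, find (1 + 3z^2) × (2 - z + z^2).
Ascending coefficients: a = [1, 0, 3], b = [2, -1, 1]. c[0] = 1×2 = 2; c[1] = 1×-1 + 0×2 = -1; c[2] = 1×1 + 0×-1 + 3×2 = 7; c[3] = 0×1 + 3×-1 = -3; c[4] = 3×1 = 3. Result coefficients: [2, -1, 7, -3, 3] → 2 - z + 7z^2 - 3z^3 + 3z^4

2 - z + 7z^2 - 3z^3 + 3z^4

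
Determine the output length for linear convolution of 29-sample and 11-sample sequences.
Linear/full convolution length: m + n - 1 = 29 + 11 - 1 = 39

39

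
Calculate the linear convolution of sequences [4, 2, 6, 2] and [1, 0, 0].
y[0] = 4×1 = 4; y[1] = 4×0 + 2×1 = 2; y[2] = 4×0 + 2×0 + 6×1 = 6; y[3] = 2×0 + 6×0 + 2×1 = 2; y[4] = 6×0 + 2×0 = 0; y[5] = 2×0 = 0

[4, 2, 6, 2, 0, 0]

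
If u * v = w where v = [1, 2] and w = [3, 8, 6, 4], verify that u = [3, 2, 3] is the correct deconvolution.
Forward-compute [3, 2, 3] * [1, 2]: w[0] = 3×1 = 3; w[1] = 3×2 + 2×1 = 8; w[2] = 2×2 + 3×1 = 7; w[3] = 3×2 = 6 → [3, 8, 7, 6]. Does not match given w = [3, 8, 6, 4].

Not verified. [3, 2, 3] * [1, 2] = [3, 8, 7, 6], which differs from [3, 8, 6, 4] at index 2.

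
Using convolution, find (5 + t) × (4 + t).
Ascending coefficients: a = [5, 1], b = [4, 1]. c[0] = 5×4 = 20; c[1] = 5×1 + 1×4 = 9; c[2] = 1×1 = 1. Result coefficients: [20, 9, 1] → 20 + 9t + t^2

20 + 9t + t^2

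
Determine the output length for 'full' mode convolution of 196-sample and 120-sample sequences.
Linear/full convolution length: m + n - 1 = 196 + 120 - 1 = 315

315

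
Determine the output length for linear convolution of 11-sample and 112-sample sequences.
Linear/full convolution length: m + n - 1 = 11 + 112 - 1 = 122

122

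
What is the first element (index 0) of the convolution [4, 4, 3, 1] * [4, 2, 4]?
Use y[k] = Σ_i a[i]·b[k-i] at k=0. y[0] = 4×4 = 16

16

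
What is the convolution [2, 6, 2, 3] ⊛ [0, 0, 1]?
y[0] = 2×0 = 0; y[1] = 2×0 + 6×0 = 0; y[2] = 2×1 + 6×0 + 2×0 = 2; y[3] = 6×1 + 2×0 + 3×0 = 6; y[4] = 2×1 + 3×0 = 2; y[5] = 3×1 = 3

[0, 0, 2, 6, 2, 3]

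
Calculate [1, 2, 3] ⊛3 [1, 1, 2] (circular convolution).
Use y[k] = Σ_j x[j]·h[(k-j) mod 3]. y[0] = 1×1 + 2×2 + 3×1 = 8; y[1] = 1×1 + 2×1 + 3×2 = 9; y[2] = 1×2 + 2×1 + 3×1 = 7. Result: [8, 9, 7]

[8, 9, 7]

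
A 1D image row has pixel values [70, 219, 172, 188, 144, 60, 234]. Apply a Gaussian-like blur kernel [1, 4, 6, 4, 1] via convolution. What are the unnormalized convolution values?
Convolve image row [70, 219, 172, 188, 144, 60, 234] with kernel [1, 4, 6, 4, 1]: y[0] = 70×1 = 70; y[1] = 70×4 + 219×1 = 499; y[2] = 70×6 + 219×4 + 172×1 = 1468; y[3] = 70×4 + 219×6 + 172×4 + 188×1 = 2470; y[4] = 70×1 + 219×4 + 172×6 + 188×4 + 144×1 = 2874; y[5] = 219×1 + 172×4 + 188×6 + 144×4 + 60×1 = 2671; y[6] = 172×1 + 188×4 + 144×6 + 60×4 + 234×1 = 2262; y[7] = 188×1 + 144×4 + 60×6 + 234×4 = 2060; y[8] = 144×1 + 60×4 + 234×6 = 1788; y[9] = 60×1 + 234×4 = 996; y[10] = 234×1 = 234 → [70, 499, 1468, 2470, 2874, 2671, 2262, 2060, 1788, 996, 234]. Normalization factor = sum(kernel) = 16.

[70, 499, 1468, 2470, 2874, 2671, 2262, 2060, 1788, 996, 234]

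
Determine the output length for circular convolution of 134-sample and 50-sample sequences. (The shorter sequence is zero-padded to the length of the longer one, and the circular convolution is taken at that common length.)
Circular convolution (zero-padding the shorter input) has length max(m, n) = max(134, 50) = 134

134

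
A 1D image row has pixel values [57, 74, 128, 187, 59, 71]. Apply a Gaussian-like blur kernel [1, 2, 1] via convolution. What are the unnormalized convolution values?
Convolve image row [57, 74, 128, 187, 59, 71] with kernel [1, 2, 1]: y[0] = 57×1 = 57; y[1] = 57×2 + 74×1 = 188; y[2] = 57×1 + 74×2 + 128×1 = 333; y[3] = 74×1 + 128×2 + 187×1 = 517; y[4] = 128×1 + 187×2 + 59×1 = 561; y[5] = 187×1 + 59×2 + 71×1 = 376; y[6] = 59×1 + 71×2 = 201; y[7] = 71×1 = 71 → [57, 188, 333, 517, 561, 376, 201, 71]. Normalization factor = sum(kernel) = 4.

[57, 188, 333, 517, 561, 376, 201, 71]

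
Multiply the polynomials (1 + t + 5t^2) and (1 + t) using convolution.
Ascending coefficients: a = [1, 1, 5], b = [1, 1]. c[0] = 1×1 = 1; c[1] = 1×1 + 1×1 = 2; c[2] = 1×1 + 5×1 = 6; c[3] = 5×1 = 5. Result coefficients: [1, 2, 6, 5] → 1 + 2t + 6t^2 + 5t^3

1 + 2t + 6t^2 + 5t^3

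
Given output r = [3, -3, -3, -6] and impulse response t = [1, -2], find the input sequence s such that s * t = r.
Deconvolve r=[3, -3, -3, -6] by t=[1, -2]. Since t[0]=1, solve forward: s[0] = r[0] / 1 = 3; s[1] = (r[1] - 3×-2) / 1 = 3; s[2] = (r[2] - 3×-2) / 1 = 3. So s = [3, 3, 3]. Check by forward convolution: r[0] = 3×1 = 3; r[1] = 3×-2 + 3×1 = -3; r[2] = 3×-2 + 3×1 = -3; r[3] = 3×-2 = -6

[3, 3, 3]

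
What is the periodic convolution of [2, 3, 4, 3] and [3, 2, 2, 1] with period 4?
Use y[k] = Σ_j a[j]·b[(k-j) mod 4]. y[0] = 2×3 + 3×1 + 4×2 + 3×2 = 23; y[1] = 2×2 + 3×3 + 4×1 + 3×2 = 23; y[2] = 2×2 + 3×2 + 4×3 + 3×1 = 25; y[3] = 2×1 + 3×2 + 4×2 + 3×3 = 25. Result: [23, 23, 25, 25]

[23, 23, 25, 25]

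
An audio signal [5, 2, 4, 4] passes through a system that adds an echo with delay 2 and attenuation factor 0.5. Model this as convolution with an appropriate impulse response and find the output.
Direct-path + delayed-attenuated-path model → impulse response h = [1, 0, 0.5] (1 at lag 0, 0.5 at lag 2). Output y[n] = x[n] + 0.5·x[n - 2] (with x[n] = 0 outside 0..3): y[0] = 5 + 0.5×0 = 5; y[1] = 2 + 0.5×0 = 2; y[2] = 4 + 0.5×5 = 6.5; y[3] = 4 + 0.5×2 = 5.0; y[4] = 0 + 0.5×4 = 2.0; y[5] = 0 + 0.5×4 = 2.0. So y = [5, 2, 6.5, 5.0, 2.0, 2.0]

[5, 2, 6.5, 5.0, 2.0, 2.0]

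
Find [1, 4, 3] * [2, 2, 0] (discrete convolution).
y[0] = 1×2 = 2; y[1] = 1×2 + 4×2 = 10; y[2] = 1×0 + 4×2 + 3×2 = 14; y[3] = 4×0 + 3×2 = 6; y[4] = 3×0 = 0

[2, 10, 14, 6, 0]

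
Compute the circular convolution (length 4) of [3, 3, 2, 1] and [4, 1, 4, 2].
Use y[k] = Σ_j u[j]·v[(k-j) mod 4]. y[0] = 3×4 + 3×2 + 2×4 + 1×1 = 27; y[1] = 3×1 + 3×4 + 2×2 + 1×4 = 23; y[2] = 3×4 + 3×1 + 2×4 + 1×2 = 25; y[3] = 3×2 + 3×4 + 2×1 + 1×4 = 24. Result: [27, 23, 25, 24]

[27, 23, 25, 24]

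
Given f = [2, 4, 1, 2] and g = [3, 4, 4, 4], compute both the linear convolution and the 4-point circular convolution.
Linear: y_lin[0] = 2×3 = 6; y_lin[1] = 2×4 + 4×3 = 20; y_lin[2] = 2×4 + 4×4 + 1×3 = 27; y_lin[3] = 2×4 + 4×4 + 1×4 + 2×3 = 34; y_lin[4] = 4×4 + 1×4 + 2×4 = 28; y_lin[5] = 1×4 + 2×4 = 12; y_lin[6] = 2×4 = 8 → [6, 20, 27, 34, 28, 12, 8]. Circular (length 4): y[0] = 2×3 + 4×4 + 1×4 + 2×4 = 34; y[1] = 2×4 + 4×3 + 1×4 + 2×4 = 32; y[2] = 2×4 + 4×4 + 1×3 + 2×4 = 35; y[3] = 2×4 + 4×4 + 1×4 + 2×3 = 34 → [34, 32, 35, 34]

Linear: [6, 20, 27, 34, 28, 12, 8], Circular: [34, 32, 35, 34]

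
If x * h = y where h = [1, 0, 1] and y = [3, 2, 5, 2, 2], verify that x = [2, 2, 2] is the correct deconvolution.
Forward-compute [2, 2, 2] * [1, 0, 1]: y[0] = 2×1 = 2; y[1] = 2×0 + 2×1 = 2; y[2] = 2×1 + 2×0 + 2×1 = 4; y[3] = 2×1 + 2×0 = 2; y[4] = 2×1 = 2 → [2, 2, 4, 2, 2]. Does not match given y = [3, 2, 5, 2, 2].

Not verified. [2, 2, 2] * [1, 0, 1] = [2, 2, 4, 2, 2], which differs from [3, 2, 5, 2, 2] at index 0.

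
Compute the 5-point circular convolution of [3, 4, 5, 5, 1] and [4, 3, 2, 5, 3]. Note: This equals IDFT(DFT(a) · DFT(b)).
Either evaluate y[k] = Σ_j a[j]·b[(k-j) mod 5] directly, or use IDFT(DFT(a) · DFT(b)). y[0] = 3×4 + 4×3 + 5×5 + 5×2 + 1×3 = 62; y[1] = 3×3 + 4×4 + 5×3 + 5×5 + 1×2 = 67; y[2] = 3×2 + 4×3 + 5×4 + 5×3 + 1×5 = 58; y[3] = 3×5 + 4×2 + 5×3 + 5×4 + 1×3 = 61; y[4] = 3×3 + 4×5 + 5×2 + 5×3 + 1×4 = 58. Result: [62, 67, 58, 61, 58]

[62, 67, 58, 61, 58]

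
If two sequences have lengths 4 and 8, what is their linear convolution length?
Linear/full convolution length: m + n - 1 = 4 + 8 - 1 = 11

11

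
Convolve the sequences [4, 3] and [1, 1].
y[0] = 4×1 = 4; y[1] = 4×1 + 3×1 = 7; y[2] = 3×1 = 3

[4, 7, 3]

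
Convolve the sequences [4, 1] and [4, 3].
y[0] = 4×4 = 16; y[1] = 4×3 + 1×4 = 16; y[2] = 1×3 = 3

[16, 16, 3]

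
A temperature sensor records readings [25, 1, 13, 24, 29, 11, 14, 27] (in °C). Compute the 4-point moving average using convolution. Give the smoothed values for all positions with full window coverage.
4-point moving average kernel = [1, 1, 1, 1]. Apply in 'valid' mode (full window coverage): avg[0] = (25 + 1 + 13 + 24) / 4 = 15.75; avg[1] = (1 + 13 + 24 + 29) / 4 = 16.75; avg[2] = (13 + 24 + 29 + 11) / 4 = 19.25; avg[3] = (24 + 29 + 11 + 14) / 4 = 19.5; avg[4] = (29 + 11 + 14 + 27) / 4 = 20.25. Smoothed values: [15.75, 16.75, 19.25, 19.5, 20.25]

[15.75, 16.75, 19.25, 19.5, 20.25]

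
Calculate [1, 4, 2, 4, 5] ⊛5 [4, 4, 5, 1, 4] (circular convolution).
Use y[k] = Σ_j x[j]·h[(k-j) mod 5]. y[0] = 1×4 + 4×4 + 2×1 + 4×5 + 5×4 = 62; y[1] = 1×4 + 4×4 + 2×4 + 4×1 + 5×5 = 57; y[2] = 1×5 + 4×4 + 2×4 + 4×4 + 5×1 = 50; y[3] = 1×1 + 4×5 + 2×4 + 4×4 + 5×4 = 65; y[4] = 1×4 + 4×1 + 2×5 + 4×4 + 5×4 = 54. Result: [62, 57, 50, 65, 54]

[62, 57, 50, 65, 54]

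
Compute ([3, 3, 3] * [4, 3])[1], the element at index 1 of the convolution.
Use y[k] = Σ_i a[i]·b[k-i] at k=1. y[1] = 3×3 + 3×4 = 21

21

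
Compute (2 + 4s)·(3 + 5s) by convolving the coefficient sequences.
Ascending coefficients: a = [2, 4], b = [3, 5]. c[0] = 2×3 = 6; c[1] = 2×5 + 4×3 = 22; c[2] = 4×5 = 20. Result coefficients: [6, 22, 20] → 6 + 22s + 20s^2

6 + 22s + 20s^2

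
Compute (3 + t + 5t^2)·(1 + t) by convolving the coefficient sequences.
Ascending coefficients: a = [3, 1, 5], b = [1, 1]. c[0] = 3×1 = 3; c[1] = 3×1 + 1×1 = 4; c[2] = 1×1 + 5×1 = 6; c[3] = 5×1 = 5. Result coefficients: [3, 4, 6, 5] → 3 + 4t + 6t^2 + 5t^3

3 + 4t + 6t^2 + 5t^3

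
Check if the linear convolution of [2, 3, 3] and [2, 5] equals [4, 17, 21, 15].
Recompute linear convolution of [2, 3, 3] and [2, 5]: y[0] = 2×2 = 4; y[1] = 2×5 + 3×2 = 16; y[2] = 3×5 + 3×2 = 21; y[3] = 3×5 = 15 → [4, 16, 21, 15]. Compare to given [4, 17, 21, 15]: they differ at index 1: given 17, correct 16, so answer: No

No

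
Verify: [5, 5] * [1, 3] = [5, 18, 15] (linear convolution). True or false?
Recompute linear convolution of [5, 5] and [1, 3]: y[0] = 5×1 = 5; y[1] = 5×3 + 5×1 = 20; y[2] = 5×3 = 15 → [5, 20, 15]. Compare to given [5, 18, 15]: they differ at index 1: given 18, correct 20, so answer: No

No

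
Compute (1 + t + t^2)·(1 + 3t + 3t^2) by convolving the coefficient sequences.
Ascending coefficients: a = [1, 1, 1], b = [1, 3, 3]. c[0] = 1×1 = 1; c[1] = 1×3 + 1×1 = 4; c[2] = 1×3 + 1×3 + 1×1 = 7; c[3] = 1×3 + 1×3 = 6; c[4] = 1×3 = 3. Result coefficients: [1, 4, 7, 6, 3] → 1 + 4t + 7t^2 + 6t^3 + 3t^4

1 + 4t + 7t^2 + 6t^3 + 3t^4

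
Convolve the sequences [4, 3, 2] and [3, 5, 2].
y[0] = 4×3 = 12; y[1] = 4×5 + 3×3 = 29; y[2] = 4×2 + 3×5 + 2×3 = 29; y[3] = 3×2 + 2×5 = 16; y[4] = 2×2 = 4

[12, 29, 29, 16, 4]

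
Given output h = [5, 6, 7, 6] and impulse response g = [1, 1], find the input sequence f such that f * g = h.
Deconvolve h=[5, 6, 7, 6] by g=[1, 1]. Since g[0]=1, solve forward: f[0] = h[0] / 1 = 5; f[1] = (h[1] - 5×1) / 1 = 1; f[2] = (h[2] - 1×1) / 1 = 6. So f = [5, 1, 6]. Check by forward convolution: h[0] = 5×1 = 5; h[1] = 5×1 + 1×1 = 6; h[2] = 1×1 + 6×1 = 7; h[3] = 6×1 = 6

[5, 1, 6]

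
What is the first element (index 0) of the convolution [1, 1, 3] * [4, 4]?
Use y[k] = Σ_i a[i]·b[k-i] at k=0. y[0] = 1×4 = 4

4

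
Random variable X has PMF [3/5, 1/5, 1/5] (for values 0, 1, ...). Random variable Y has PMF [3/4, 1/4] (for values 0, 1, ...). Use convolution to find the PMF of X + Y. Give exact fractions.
P(X+Y=k) = Σ_i P(X=i)·P(Y=k-i) — a convolution of [3/5, 1/5, 1/5] and [3/4, 1/4]. P(X+Y=0) = (3/5)×(3/4) = 9/20; P(X+Y=1) = (3/5)×(1/4) + (1/5)×(3/4) = 3/20 + 3/20 = 3/10; P(X+Y=2) = (1/5)×(1/4) + (1/5)×(3/4) = 1/20 + 3/20 = 1/5; P(X+Y=3) = (1/5)×(1/4) = 1/20. PMF: [9/20, 3/10, 1/5, 1/20] (sums to 1 ✓)

[9/20, 3/10, 1/5, 1/20]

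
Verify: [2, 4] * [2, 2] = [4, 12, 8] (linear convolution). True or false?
Recompute linear convolution of [2, 4] and [2, 2]: y[0] = 2×2 = 4; y[1] = 2×2 + 4×2 = 12; y[2] = 4×2 = 8 → [4, 12, 8]. Given [4, 12, 8] matches, so answer: Yes

Yes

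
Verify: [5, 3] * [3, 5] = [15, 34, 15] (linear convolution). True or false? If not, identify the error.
Recompute linear convolution of [5, 3] and [3, 5]: y[0] = 5×3 = 15; y[1] = 5×5 + 3×3 = 34; y[2] = 3×5 = 15 → [15, 34, 15]. Given [15, 34, 15] matches, so answer: Yes

Yes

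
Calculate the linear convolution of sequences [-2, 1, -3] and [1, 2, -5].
y[0] = -2×1 = -2; y[1] = -2×2 + 1×1 = -3; y[2] = -2×-5 + 1×2 + -3×1 = 9; y[3] = 1×-5 + -3×2 = -11; y[4] = -3×-5 = 15

[-2, -3, 9, -11, 15]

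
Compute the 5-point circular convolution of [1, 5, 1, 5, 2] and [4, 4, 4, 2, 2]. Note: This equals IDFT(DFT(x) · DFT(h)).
Either evaluate y[k] = Σ_j x[j]·h[(k-j) mod 5] directly, or use IDFT(DFT(x) · DFT(h)). y[0] = 1×4 + 5×2 + 1×2 + 5×4 + 2×4 = 44; y[1] = 1×4 + 5×4 + 1×2 + 5×2 + 2×4 = 44; y[2] = 1×4 + 5×4 + 1×4 + 5×2 + 2×2 = 42; y[3] = 1×2 + 5×4 + 1×4 + 5×4 + 2×2 = 50; y[4] = 1×2 + 5×2 + 1×4 + 5×4 + 2×4 = 44. Result: [44, 44, 42, 50, 44]

[44, 44, 42, 50, 44]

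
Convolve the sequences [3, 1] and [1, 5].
y[0] = 3×1 = 3; y[1] = 3×5 + 1×1 = 16; y[2] = 1×5 = 5

[3, 16, 5]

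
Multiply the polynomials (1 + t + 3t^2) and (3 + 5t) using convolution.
Ascending coefficients: a = [1, 1, 3], b = [3, 5]. c[0] = 1×3 = 3; c[1] = 1×5 + 1×3 = 8; c[2] = 1×5 + 3×3 = 14; c[3] = 3×5 = 15. Result coefficients: [3, 8, 14, 15] → 3 + 8t + 14t^2 + 15t^3

3 + 8t + 14t^2 + 15t^3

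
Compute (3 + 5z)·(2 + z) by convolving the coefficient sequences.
Ascending coefficients: a = [3, 5], b = [2, 1]. c[0] = 3×2 = 6; c[1] = 3×1 + 5×2 = 13; c[2] = 5×1 = 5. Result coefficients: [6, 13, 5] → 6 + 13z + 5z^2

6 + 13z + 5z^2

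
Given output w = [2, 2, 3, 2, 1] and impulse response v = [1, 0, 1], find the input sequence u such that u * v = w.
Deconvolve w=[2, 2, 3, 2, 1] by v=[1, 0, 1]. Since v[0]=1, solve forward: u[0] = w[0] / 1 = 2; u[1] = (w[1] - 2×0) / 1 = 2; u[2] = (w[2] - 2×0 - 2×1) / 1 = 1. So u = [2, 2, 1]. Check by forward convolution: w[0] = 2×1 = 2; w[1] = 2×0 + 2×1 = 2; w[2] = 2×1 + 2×0 + 1×1 = 3; w[3] = 2×1 + 1×0 = 2; w[4] = 1×1 = 1

[2, 2, 1]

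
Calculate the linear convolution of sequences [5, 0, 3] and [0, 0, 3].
y[0] = 5×0 = 0; y[1] = 5×0 + 0×0 = 0; y[2] = 5×3 + 0×0 + 3×0 = 15; y[3] = 0×3 + 3×0 = 0; y[4] = 3×3 = 9

[0, 0, 15, 0, 9]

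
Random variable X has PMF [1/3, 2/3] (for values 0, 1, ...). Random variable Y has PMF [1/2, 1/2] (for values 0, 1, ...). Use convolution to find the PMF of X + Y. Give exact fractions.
P(X+Y=k) = Σ_i P(X=i)·P(Y=k-i) — a convolution of [1/3, 2/3] and [1/2, 1/2]. P(X+Y=0) = (1/3)×(1/2) = 1/6; P(X+Y=1) = (1/3)×(1/2) + (2/3)×(1/2) = 1/6 + 1/3 = 1/2; P(X+Y=2) = (2/3)×(1/2) = 1/3. PMF: [1/6, 1/2, 1/3] (sums to 1 ✓)

[1/6, 1/2, 1/3]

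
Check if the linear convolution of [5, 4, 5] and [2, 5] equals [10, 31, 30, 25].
Recompute linear convolution of [5, 4, 5] and [2, 5]: y[0] = 5×2 = 10; y[1] = 5×5 + 4×2 = 33; y[2] = 4×5 + 5×2 = 30; y[3] = 5×5 = 25 → [10, 33, 30, 25]. Compare to given [10, 31, 30, 25]: they differ at index 1: given 31, correct 33, so answer: No

No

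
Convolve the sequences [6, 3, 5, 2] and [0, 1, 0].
y[0] = 6×0 = 0; y[1] = 6×1 + 3×0 = 6; y[2] = 6×0 + 3×1 + 5×0 = 3; y[3] = 3×0 + 5×1 + 2×0 = 5; y[4] = 5×0 + 2×1 = 2; y[5] = 2×0 = 0

[0, 6, 3, 5, 2, 0]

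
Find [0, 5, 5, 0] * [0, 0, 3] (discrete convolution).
y[0] = 0×0 = 0; y[1] = 0×0 + 5×0 = 0; y[2] = 0×3 + 5×0 + 5×0 = 0; y[3] = 5×3 + 5×0 + 0×0 = 15; y[4] = 5×3 + 0×0 = 15; y[5] = 0×3 = 0

[0, 0, 0, 15, 15, 0]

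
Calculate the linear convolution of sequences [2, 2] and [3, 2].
y[0] = 2×3 = 6; y[1] = 2×2 + 2×3 = 10; y[2] = 2×2 = 4

[6, 10, 4]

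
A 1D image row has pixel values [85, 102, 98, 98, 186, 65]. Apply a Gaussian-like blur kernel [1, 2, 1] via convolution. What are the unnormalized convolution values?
Convolve image row [85, 102, 98, 98, 186, 65] with kernel [1, 2, 1]: y[0] = 85×1 = 85; y[1] = 85×2 + 102×1 = 272; y[2] = 85×1 + 102×2 + 98×1 = 387; y[3] = 102×1 + 98×2 + 98×1 = 396; y[4] = 98×1 + 98×2 + 186×1 = 480; y[5] = 98×1 + 186×2 + 65×1 = 535; y[6] = 186×1 + 65×2 = 316; y[7] = 65×1 = 65 → [85, 272, 387, 396, 480, 535, 316, 65]. Normalization factor = sum(kernel) = 4.

[85, 272, 387, 396, 480, 535, 316, 65]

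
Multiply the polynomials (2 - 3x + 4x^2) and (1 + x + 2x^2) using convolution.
Ascending coefficients: a = [2, -3, 4], b = [1, 1, 2]. c[0] = 2×1 = 2; c[1] = 2×1 + -3×1 = -1; c[2] = 2×2 + -3×1 + 4×1 = 5; c[3] = -3×2 + 4×1 = -2; c[4] = 4×2 = 8. Result coefficients: [2, -1, 5, -2, 8] → 2 - x + 5x^2 - 2x^3 + 8x^4

2 - x + 5x^2 - 2x^3 + 8x^4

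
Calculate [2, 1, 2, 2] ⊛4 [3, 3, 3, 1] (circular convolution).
Use y[k] = Σ_j a[j]·b[(k-j) mod 4]. y[0] = 2×3 + 1×1 + 2×3 + 2×3 = 19; y[1] = 2×3 + 1×3 + 2×1 + 2×3 = 17; y[2] = 2×3 + 1×3 + 2×3 + 2×1 = 17; y[3] = 2×1 + 1×3 + 2×3 + 2×3 = 17. Result: [19, 17, 17, 17]

[19, 17, 17, 17]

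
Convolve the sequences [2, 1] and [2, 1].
y[0] = 2×2 = 4; y[1] = 2×1 + 1×2 = 4; y[2] = 1×1 = 1

[4, 4, 1]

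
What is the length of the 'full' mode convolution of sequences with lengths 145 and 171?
Linear/full convolution length: m + n - 1 = 145 + 171 - 1 = 315

315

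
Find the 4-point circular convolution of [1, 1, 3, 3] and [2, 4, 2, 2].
Use y[k] = Σ_j a[j]·b[(k-j) mod 4]. y[0] = 1×2 + 1×2 + 3×2 + 3×4 = 22; y[1] = 1×4 + 1×2 + 3×2 + 3×2 = 18; y[2] = 1×2 + 1×4 + 3×2 + 3×2 = 18; y[3] = 1×2 + 1×2 + 3×4 + 3×2 = 22. Result: [22, 18, 18, 22]

[22, 18, 18, 22]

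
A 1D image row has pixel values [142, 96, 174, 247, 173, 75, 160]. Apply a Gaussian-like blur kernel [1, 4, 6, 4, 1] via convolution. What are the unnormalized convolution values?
Convolve image row [142, 96, 174, 247, 173, 75, 160] with kernel [1, 4, 6, 4, 1]: y[0] = 142×1 = 142; y[1] = 142×4 + 96×1 = 664; y[2] = 142×6 + 96×4 + 174×1 = 1410; y[3] = 142×4 + 96×6 + 174×4 + 247×1 = 2087; y[4] = 142×1 + 96×4 + 174×6 + 247×4 + 173×1 = 2731; y[5] = 96×1 + 174×4 + 247×6 + 173×4 + 75×1 = 3041; y[6] = 174×1 + 247×4 + 173×6 + 75×4 + 160×1 = 2660; y[7] = 247×1 + 173×4 + 75×6 + 160×4 = 2029; y[8] = 173×1 + 75×4 + 160×6 = 1433; y[9] = 75×1 + 160×4 = 715; y[10] = 160×1 = 160 → [142, 664, 1410, 2087, 2731, 3041, 2660, 2029, 1433, 715, 160]. Normalization factor = sum(kernel) = 16.

[142, 664, 1410, 2087, 2731, 3041, 2660, 2029, 1433, 715, 160]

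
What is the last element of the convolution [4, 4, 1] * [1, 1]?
Use y[k] = Σ_i a[i]·b[k-i] at k=3. y[3] = 1×1 = 1

1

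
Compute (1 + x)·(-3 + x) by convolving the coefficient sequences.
Ascending coefficients: a = [1, 1], b = [-3, 1]. c[0] = 1×-3 = -3; c[1] = 1×1 + 1×-3 = -2; c[2] = 1×1 = 1. Result coefficients: [-3, -2, 1] → -3 - 2x + x^2

-3 - 2x + x^2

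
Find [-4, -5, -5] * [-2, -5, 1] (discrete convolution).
y[0] = -4×-2 = 8; y[1] = -4×-5 + -5×-2 = 30; y[2] = -4×1 + -5×-5 + -5×-2 = 31; y[3] = -5×1 + -5×-5 = 20; y[4] = -5×1 = -5

[8, 30, 31, 20, -5]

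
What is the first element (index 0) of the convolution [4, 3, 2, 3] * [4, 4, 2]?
Use y[k] = Σ_i a[i]·b[k-i] at k=0. y[0] = 4×4 = 16

16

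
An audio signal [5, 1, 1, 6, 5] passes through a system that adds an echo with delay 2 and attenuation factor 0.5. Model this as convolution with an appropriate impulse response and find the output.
Direct-path + delayed-attenuated-path model → impulse response h = [1, 0, 0.5] (1 at lag 0, 0.5 at lag 2). Output y[n] = x[n] + 0.5·x[n - 2] (with x[n] = 0 outside 0..4): y[0] = 5 + 0.5×0 = 5; y[1] = 1 + 0.5×0 = 1; y[2] = 1 + 0.5×5 = 3.5; y[3] = 6 + 0.5×1 = 6.5; y[4] = 5 + 0.5×1 = 5.5; y[5] = 0 + 0.5×6 = 3.0; y[6] = 0 + 0.5×5 = 2.5. So y = [5, 1, 3.5, 6.5, 5.5, 3.0, 2.5]

[5, 1, 3.5, 6.5, 5.5, 3.0, 2.5]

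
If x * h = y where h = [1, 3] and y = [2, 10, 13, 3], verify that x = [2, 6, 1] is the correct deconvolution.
Forward-compute [2, 6, 1] * [1, 3]: y[0] = 2×1 = 2; y[1] = 2×3 + 6×1 = 12; y[2] = 6×3 + 1×1 = 19; y[3] = 1×3 = 3 → [2, 12, 19, 3]. Does not match given y = [2, 10, 13, 3].

Not verified. [2, 6, 1] * [1, 3] = [2, 12, 19, 3], which differs from [2, 10, 13, 3] at index 1.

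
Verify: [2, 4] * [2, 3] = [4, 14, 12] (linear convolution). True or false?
Recompute linear convolution of [2, 4] and [2, 3]: y[0] = 2×2 = 4; y[1] = 2×3 + 4×2 = 14; y[2] = 4×3 = 12 → [4, 14, 12]. Given [4, 14, 12] matches, so answer: Yes

Yes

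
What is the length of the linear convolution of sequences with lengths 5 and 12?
Linear/full convolution length: m + n - 1 = 5 + 12 - 1 = 16

16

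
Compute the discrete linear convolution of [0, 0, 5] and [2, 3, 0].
y[0] = 0×2 = 0; y[1] = 0×3 + 0×2 = 0; y[2] = 0×0 + 0×3 + 5×2 = 10; y[3] = 0×0 + 5×3 = 15; y[4] = 5×0 = 0

[0, 0, 10, 15, 0]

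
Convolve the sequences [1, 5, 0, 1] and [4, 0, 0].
y[0] = 1×4 = 4; y[1] = 1×0 + 5×4 = 20; y[2] = 1×0 + 5×0 + 0×4 = 0; y[3] = 5×0 + 0×0 + 1×4 = 4; y[4] = 0×0 + 1×0 = 0; y[5] = 1×0 = 0

[4, 20, 0, 4, 0, 0]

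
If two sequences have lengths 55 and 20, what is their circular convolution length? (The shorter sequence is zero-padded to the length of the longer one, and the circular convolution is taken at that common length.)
Circular convolution (zero-padding the shorter input) has length max(m, n) = max(55, 20) = 55

55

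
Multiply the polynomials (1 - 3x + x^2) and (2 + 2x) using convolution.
Ascending coefficients: a = [1, -3, 1], b = [2, 2]. c[0] = 1×2 = 2; c[1] = 1×2 + -3×2 = -4; c[2] = -3×2 + 1×2 = -4; c[3] = 1×2 = 2. Result coefficients: [2, -4, -4, 2] → 2 - 4x - 4x^2 + 2x^3

2 - 4x - 4x^2 + 2x^3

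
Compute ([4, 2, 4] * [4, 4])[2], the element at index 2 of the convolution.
Use y[k] = Σ_i a[i]·b[k-i] at k=2. y[2] = 2×4 + 4×4 = 24

24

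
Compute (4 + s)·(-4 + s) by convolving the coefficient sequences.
Ascending coefficients: a = [4, 1], b = [-4, 1]. c[0] = 4×-4 = -16; c[1] = 4×1 + 1×-4 = 0; c[2] = 1×1 = 1. Result coefficients: [-16, 0, 1] → -16 + s^2

-16 + s^2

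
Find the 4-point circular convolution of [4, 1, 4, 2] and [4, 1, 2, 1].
Use y[k] = Σ_j u[j]·v[(k-j) mod 4]. y[0] = 4×4 + 1×1 + 4×2 + 2×1 = 27; y[1] = 4×1 + 1×4 + 4×1 + 2×2 = 16; y[2] = 4×2 + 1×1 + 4×4 + 2×1 = 27; y[3] = 4×1 + 1×2 + 4×1 + 2×4 = 18. Result: [27, 16, 27, 18]

[27, 16, 27, 18]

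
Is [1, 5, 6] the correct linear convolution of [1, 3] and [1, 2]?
Recompute linear convolution of [1, 3] and [1, 2]: y[0] = 1×1 = 1; y[1] = 1×2 + 3×1 = 5; y[2] = 3×2 = 6 → [1, 5, 6]. Given [1, 5, 6] matches, so answer: Yes

Yes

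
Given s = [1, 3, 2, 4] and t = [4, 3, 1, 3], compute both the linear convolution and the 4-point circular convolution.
Linear: y_lin[0] = 1×4 = 4; y_lin[1] = 1×3 + 3×4 = 15; y_lin[2] = 1×1 + 3×3 + 2×4 = 18; y_lin[3] = 1×3 + 3×1 + 2×3 + 4×4 = 28; y_lin[4] = 3×3 + 2×1 + 4×3 = 23; y_lin[5] = 2×3 + 4×1 = 10; y_lin[6] = 4×3 = 12 → [4, 15, 18, 28, 23, 10, 12]. Circular (length 4): y[0] = 1×4 + 3×3 + 2×1 + 4×3 = 27; y[1] = 1×3 + 3×4 + 2×3 + 4×1 = 25; y[2] = 1×1 + 3×3 + 2×4 + 4×3 = 30; y[3] = 1×3 + 3×1 + 2×3 + 4×4 = 28 → [27, 25, 30, 28]

Linear: [4, 15, 18, 28, 23, 10, 12], Circular: [27, 25, 30, 28]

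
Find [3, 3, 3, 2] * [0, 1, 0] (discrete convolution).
y[0] = 3×0 = 0; y[1] = 3×1 + 3×0 = 3; y[2] = 3×0 + 3×1 + 3×0 = 3; y[3] = 3×0 + 3×1 + 2×0 = 3; y[4] = 3×0 + 2×1 = 2; y[5] = 2×0 = 0

[0, 3, 3, 3, 2, 0]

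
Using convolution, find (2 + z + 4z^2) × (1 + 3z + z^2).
Ascending coefficients: a = [2, 1, 4], b = [1, 3, 1]. c[0] = 2×1 = 2; c[1] = 2×3 + 1×1 = 7; c[2] = 2×1 + 1×3 + 4×1 = 9; c[3] = 1×1 + 4×3 = 13; c[4] = 4×1 = 4. Result coefficients: [2, 7, 9, 13, 4] → 2 + 7z + 9z^2 + 13z^3 + 4z^4

2 + 7z + 9z^2 + 13z^3 + 4z^4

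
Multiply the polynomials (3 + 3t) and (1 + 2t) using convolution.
Ascending coefficients: a = [3, 3], b = [1, 2]. c[0] = 3×1 = 3; c[1] = 3×2 + 3×1 = 9; c[2] = 3×2 = 6. Result coefficients: [3, 9, 6] → 3 + 9t + 6t^2

3 + 9t + 6t^2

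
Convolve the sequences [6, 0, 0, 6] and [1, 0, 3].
y[0] = 6×1 = 6; y[1] = 6×0 + 0×1 = 0; y[2] = 6×3 + 0×0 + 0×1 = 18; y[3] = 0×3 + 0×0 + 6×1 = 6; y[4] = 0×3 + 6×0 = 0; y[5] = 6×3 = 18

[6, 0, 18, 6, 0, 18]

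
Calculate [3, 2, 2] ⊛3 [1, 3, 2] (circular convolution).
Use y[k] = Σ_j u[j]·v[(k-j) mod 3]. y[0] = 3×1 + 2×2 + 2×3 = 13; y[1] = 3×3 + 2×1 + 2×2 = 15; y[2] = 3×2 + 2×3 + 2×1 = 14. Result: [13, 15, 14]

[13, 15, 14]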